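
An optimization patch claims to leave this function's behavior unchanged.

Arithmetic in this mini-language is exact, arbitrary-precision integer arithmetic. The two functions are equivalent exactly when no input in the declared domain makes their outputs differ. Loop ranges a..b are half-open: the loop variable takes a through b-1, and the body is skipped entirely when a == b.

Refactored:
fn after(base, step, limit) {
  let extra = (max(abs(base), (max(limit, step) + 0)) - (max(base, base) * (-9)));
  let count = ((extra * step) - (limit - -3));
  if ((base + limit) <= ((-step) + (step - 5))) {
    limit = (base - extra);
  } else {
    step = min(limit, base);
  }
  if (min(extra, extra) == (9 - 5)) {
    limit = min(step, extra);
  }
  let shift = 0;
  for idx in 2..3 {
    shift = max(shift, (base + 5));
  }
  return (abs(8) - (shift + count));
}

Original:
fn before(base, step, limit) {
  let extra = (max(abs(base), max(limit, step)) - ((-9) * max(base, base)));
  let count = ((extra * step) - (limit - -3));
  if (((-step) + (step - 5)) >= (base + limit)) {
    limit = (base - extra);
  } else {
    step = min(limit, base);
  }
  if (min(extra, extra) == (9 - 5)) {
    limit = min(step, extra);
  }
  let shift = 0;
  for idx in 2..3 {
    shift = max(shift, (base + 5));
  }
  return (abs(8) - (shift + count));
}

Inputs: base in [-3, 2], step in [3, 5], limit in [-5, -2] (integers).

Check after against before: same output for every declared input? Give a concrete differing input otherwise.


Although constant usage differs, plus arithmetic usage differs, plus comparison usage differs, 72/72 inputs agree.
verdict: equivalent


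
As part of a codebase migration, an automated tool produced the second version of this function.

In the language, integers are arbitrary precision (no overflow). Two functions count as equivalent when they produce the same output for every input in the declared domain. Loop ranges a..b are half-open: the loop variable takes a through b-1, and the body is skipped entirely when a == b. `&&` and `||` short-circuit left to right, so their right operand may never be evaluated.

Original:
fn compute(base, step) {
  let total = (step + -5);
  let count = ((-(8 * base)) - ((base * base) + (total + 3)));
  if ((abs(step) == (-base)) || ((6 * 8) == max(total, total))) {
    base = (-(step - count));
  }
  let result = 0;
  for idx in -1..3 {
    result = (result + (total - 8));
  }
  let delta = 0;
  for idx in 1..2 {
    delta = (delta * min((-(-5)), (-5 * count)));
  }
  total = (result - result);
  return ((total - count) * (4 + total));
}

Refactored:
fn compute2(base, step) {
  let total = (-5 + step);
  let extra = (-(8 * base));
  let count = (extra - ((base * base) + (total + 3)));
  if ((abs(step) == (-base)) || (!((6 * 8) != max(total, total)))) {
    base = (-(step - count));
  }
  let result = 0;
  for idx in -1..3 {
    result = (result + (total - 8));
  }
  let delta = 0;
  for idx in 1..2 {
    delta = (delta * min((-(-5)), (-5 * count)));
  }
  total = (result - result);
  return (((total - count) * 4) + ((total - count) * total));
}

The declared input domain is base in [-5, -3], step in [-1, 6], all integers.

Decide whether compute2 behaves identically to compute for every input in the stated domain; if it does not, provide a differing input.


This is a faithful refactor — local variable names differ, plus comparison usage differs, plus statement counts differ, plus boolean connective usage differs, plus arithmetic usage differs, but the computed results match everywhere.
One worked example (base=-3, step=6) — compute: total becomes 1; next count becomes 11; next ((abs(step) == (-base)) || ((6 * 8) == max(total, total))) evaluates to false; next result becomes 0; next at idx=-1:; next result becomes -7; next at idx=0:; next result becomes -14; next at idx=1:; next result becomes -21; next at idx=2:; next result becomes -28; next delta becomes 0; next at idx=1:; next delta becomes 0; next total becomes 0; next final value -44; compute2: total becomes 1; next extra becomes 24; next count becomes 11; next ((abs(step) == (-base)) || (!((6 * 8) != max(total, total)))) evaluates to false; next result becomes 0; next at idx=-1:; next result becomes -7; next at idx=0:; next result becomes -14; next at idx=1:; next result becomes -21; next at idx=2:; next result becomes -28; next delta becomes 0; next at idx=1:; next delta becomes 0; next total becomes 0; next final value -44; agreement on -44.
Every one of the 24 inputs gives matching results.
verdict: equivalent


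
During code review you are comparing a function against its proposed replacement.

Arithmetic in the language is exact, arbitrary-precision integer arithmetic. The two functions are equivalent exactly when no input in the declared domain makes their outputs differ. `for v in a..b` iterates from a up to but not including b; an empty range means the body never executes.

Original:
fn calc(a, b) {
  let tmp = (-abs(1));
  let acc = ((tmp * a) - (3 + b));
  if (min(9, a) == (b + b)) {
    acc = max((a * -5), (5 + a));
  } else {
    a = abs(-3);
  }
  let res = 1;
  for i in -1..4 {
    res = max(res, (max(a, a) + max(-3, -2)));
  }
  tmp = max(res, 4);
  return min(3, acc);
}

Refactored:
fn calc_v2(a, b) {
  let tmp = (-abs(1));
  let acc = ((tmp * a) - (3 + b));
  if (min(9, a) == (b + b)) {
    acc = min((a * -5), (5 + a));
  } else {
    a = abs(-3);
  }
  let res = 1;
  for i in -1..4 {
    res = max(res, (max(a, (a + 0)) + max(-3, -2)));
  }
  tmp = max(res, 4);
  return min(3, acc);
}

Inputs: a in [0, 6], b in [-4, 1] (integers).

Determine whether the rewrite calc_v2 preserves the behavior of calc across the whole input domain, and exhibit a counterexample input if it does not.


These are not equivalent — on a=0, b=0 the outputs split (3 vs 0).
calc: tmp=-1, then acc=-3, then (min(9, a) == (b + b)) is true, then acc=5, then res=1, then (i=-1), then res=1, then (i=0), then res=1, then (i=1), then res=1, then (i=2), then res=1, then (i=3), then res=1, then tmp=4, then returns 3
calc_v2: tmp=-1, then acc=-3, then (min(9, a) == (b + b)) is true, then acc=0, then res=1, then (i=-1), then res=1, then (i=0), then res=1, then (i=1), then res=1, then (i=2), then res=1, then (i=3), then res=1, then tmp=4, then returns 0
verdict: not equivalent; witness: a=0, b=0


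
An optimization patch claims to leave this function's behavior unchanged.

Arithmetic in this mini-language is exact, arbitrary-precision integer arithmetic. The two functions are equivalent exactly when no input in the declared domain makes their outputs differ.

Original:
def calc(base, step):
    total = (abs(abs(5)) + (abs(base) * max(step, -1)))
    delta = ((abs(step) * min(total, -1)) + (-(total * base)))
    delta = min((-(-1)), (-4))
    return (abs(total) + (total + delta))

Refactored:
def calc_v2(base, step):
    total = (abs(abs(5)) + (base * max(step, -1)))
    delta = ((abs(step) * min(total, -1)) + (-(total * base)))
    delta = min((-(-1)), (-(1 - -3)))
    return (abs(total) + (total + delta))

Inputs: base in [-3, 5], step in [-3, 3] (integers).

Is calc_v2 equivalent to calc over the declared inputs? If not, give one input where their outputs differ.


On input base=-3, step=-3, calc returns 0 while calc_v2 returns 12.
verdict: not equivalent; witness: base=-3, step=-3


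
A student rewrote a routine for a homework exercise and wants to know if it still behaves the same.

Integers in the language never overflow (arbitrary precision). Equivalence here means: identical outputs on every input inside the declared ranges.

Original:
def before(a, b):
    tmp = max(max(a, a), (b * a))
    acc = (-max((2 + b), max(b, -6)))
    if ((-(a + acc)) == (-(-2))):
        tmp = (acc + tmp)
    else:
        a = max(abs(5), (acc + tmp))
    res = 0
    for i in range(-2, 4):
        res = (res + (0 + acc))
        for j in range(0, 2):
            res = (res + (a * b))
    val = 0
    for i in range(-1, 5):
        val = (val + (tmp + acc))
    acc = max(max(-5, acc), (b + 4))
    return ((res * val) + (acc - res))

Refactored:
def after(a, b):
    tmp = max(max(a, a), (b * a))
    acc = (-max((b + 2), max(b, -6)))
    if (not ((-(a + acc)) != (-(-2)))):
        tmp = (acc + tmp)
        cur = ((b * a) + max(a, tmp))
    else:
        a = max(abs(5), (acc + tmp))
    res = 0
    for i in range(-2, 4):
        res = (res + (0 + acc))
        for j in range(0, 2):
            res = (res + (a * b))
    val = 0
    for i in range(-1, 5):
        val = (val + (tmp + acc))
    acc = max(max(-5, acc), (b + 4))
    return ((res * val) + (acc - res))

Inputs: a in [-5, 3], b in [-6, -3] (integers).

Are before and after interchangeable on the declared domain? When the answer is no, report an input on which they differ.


Side by side, the visible changes include: arithmetic usage differs, and local variable names differ, and min/max/abs usage differs, and statement counts differ, and comparison usage differs, and boolean connective usage differs.
Tracing a=-4, b=-3: before: tmp becomes 12; next acc becomes 1; next ((-(a + acc)) == (-(-2))) evaluates to false; next a becomes 13; next res becomes 0; next at i=-2:; next res becomes 1; next at j=0:; next res becomes -38; next at j=1:; next res becomes -77; next at i=-1:; next res becomes -76; next at j=0:; next res becomes -115; next at j=1:; next res becomes -154; next at i=0:; next res becomes -153; next at j=0:; next res becomes -192; next at j=1:; next res becomes -231; next at i=1:; next res becomes -230; next at j=0:; next res becomes -269; next at j=1:; next res becomes -308; next at i=2:; next res becomes -307; next at j=0:; next res becomes -346; next at j=1:; next res becomes -385; next at i=3:; next res becomes -384; next at j=0:; next res becomes -423; next at j=1:; next res becomes -462; next val becomes 0; next at i=-1:; next val becomes 13; next at i=0:; next val becomes 26; next at i=1:; next val becomes 39; next at i=2:; next val becomes 52; next at i=3:; next val becomes 65; next at i=4:; next val becomes 78; next acc becomes 1; next final value -35573 | after: tmp becomes 12; next acc becomes 1; next (not ((-(a + acc)) != (-(-2)))) evaluates to false; next a becomes 13; next res becomes 0; next at i=-2:; next res becomes 1; next at j=0:; next res becomes -38; next at j=1:; next res becomes -77; next at i=-1:; next res becomes -76; next at j=0:; next res becomes -115; next at j=1:; next res becomes -154; next at i=0:; next res becomes -153; next at j=0:; next res becomes -192; next at j=1:; next res becomes -231; next at i=1:; next res becomes -230; next at j=0:; next res becomes -269; next at j=1:; next res becomes -308; next at i=2:; next res becomes -307; next at j=0:; next res becomes -346; next at j=1:; next res becomes -385; next at i=3:; next res becomes -384; next at j=0:; next res becomes -423; next at j=1:; next res becomes -462; next val becomes 0; next at i=-1:; next val becomes 13; next at i=0:; next val becomes 26; next at i=1:; next val becomes 39; next at i=2:; next val becomes 52; next at i=3:; next val becomes 65; next at i=4:; next val becomes 78; next acc becomes 1; next final value -35573 — matching result -35573.
An exhaustive pass over the 36 declared inputs shows identical outputs.
verdict: equivalent


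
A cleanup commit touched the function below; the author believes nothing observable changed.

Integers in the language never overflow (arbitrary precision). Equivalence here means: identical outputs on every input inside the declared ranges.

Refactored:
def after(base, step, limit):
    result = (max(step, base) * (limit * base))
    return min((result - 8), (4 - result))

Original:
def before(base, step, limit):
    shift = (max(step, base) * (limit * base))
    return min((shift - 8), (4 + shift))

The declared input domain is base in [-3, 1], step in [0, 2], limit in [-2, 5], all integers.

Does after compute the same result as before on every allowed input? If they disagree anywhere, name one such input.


Take base=-3, step=2, limit=-2.
before: shift := 12 | result 4
after: result := 12 | result -8
4 vs -8 — the two versions disagree here.
verdict: not equivalent; witness: base=-3, step=2, limit=-2


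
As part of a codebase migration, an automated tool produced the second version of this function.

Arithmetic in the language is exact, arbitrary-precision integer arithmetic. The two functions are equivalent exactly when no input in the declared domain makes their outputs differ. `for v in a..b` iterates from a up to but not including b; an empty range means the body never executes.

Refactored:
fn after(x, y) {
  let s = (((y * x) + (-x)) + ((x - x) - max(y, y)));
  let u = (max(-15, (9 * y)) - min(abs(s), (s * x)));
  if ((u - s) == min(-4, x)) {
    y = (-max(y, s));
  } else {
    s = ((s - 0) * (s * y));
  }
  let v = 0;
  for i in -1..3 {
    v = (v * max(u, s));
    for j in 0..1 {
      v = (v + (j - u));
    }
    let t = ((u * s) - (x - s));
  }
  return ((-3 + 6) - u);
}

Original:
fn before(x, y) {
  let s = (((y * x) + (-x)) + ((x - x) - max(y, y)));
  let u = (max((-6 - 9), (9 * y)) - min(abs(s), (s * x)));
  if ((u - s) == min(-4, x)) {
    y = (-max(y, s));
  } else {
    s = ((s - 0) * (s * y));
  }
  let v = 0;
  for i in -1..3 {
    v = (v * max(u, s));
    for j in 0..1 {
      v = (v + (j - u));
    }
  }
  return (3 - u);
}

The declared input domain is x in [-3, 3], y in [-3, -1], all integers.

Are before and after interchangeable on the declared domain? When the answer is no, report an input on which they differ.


Side by side, the visible changes include: local variable names differ; also arithmetic usage differs; also constant usage differs; also statement counts differ.
Tracing x=2, y=-3: before: s=-5, then u=-5, then ((u - s) == min(-4, x)) is false, then s=-75, then v=0, then (i=-1), then v=0, then (j=0), then v=5, then (i=0), then v=-25, then (j=0), then v=-20, then (i=1), then v=100, then (j=0), then v=105, then (i=2), then v=-525, then (j=0), then v=-520, then returns 8 | after: s=-5, then u=-5, then ((u - s) == min(-4, x)) is false, then s=-75, then v=0, then (i=-1), then v=0, then (j=0), then v=5, then t=298, then (i=0), then v=-25, then (j=0), then v=-20, then t=298, then (i=1), then v=100, then (j=0), then v=105, then t=298, then (i=2), then v=-525, then (j=0), then v=-520, then t=298, then returns 8 — matching result 8.
An exhaustive pass over the 21 declared inputs shows identical outputs.
verdict: equivalent


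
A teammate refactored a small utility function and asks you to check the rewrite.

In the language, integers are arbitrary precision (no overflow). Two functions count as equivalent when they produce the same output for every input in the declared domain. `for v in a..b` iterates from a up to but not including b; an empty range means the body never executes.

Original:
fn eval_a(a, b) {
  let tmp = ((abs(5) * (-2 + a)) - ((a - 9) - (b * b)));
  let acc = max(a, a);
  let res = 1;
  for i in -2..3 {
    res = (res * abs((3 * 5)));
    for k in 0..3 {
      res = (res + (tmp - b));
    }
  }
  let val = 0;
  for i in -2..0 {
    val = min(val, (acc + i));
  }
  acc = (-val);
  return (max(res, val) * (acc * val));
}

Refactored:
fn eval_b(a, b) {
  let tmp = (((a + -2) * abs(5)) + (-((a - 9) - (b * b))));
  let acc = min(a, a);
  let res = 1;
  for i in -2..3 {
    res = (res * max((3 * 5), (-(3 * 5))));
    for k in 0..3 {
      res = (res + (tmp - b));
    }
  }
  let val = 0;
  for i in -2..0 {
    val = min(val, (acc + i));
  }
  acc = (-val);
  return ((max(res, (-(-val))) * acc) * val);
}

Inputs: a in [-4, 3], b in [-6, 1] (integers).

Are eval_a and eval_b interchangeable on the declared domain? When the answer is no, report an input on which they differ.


The one real change (`max(a, a)` became `min(a, a)`) has no effect anywhere in the declared ranges.
Tracing a=-3, b=1: eval_a: tmp becomes -12; next acc becomes -3; next res becomes 1; next at i=-2:; next res becomes 15; next at k=0:; next res becomes 2; next at k=1:; next res becomes -11; next at k=2:; next res becomes -24; next at i=-1:; next res becomes -360; next at k=0:; next res becomes -373; next at k=1:; next res becomes -386; next at k=2:; next res becomes -399; next at i=0:; next res becomes -5985; next at k=0:; next res becomes -5998; next at k=1:; next res becomes -6011; next at k=2:; next res becomes -6024; next at i=1:; next res becomes -90360; next at k=0:; next res becomes -90373; next at k=1:; next res becomes -90386; next at k=2:; next res becomes -90399; next at i=2:; next res becomes -1355985; next at k=0:; next res becomes -1355998; next at k=1:; next res becomes -1356011; next at k=2:; next res becomes -1356024; next val becomes 0; next at i=-2:; next val becomes -5; next at i=-1:; next val becomes -5; next acc becomes 5; next final value 125 | eval_b: tmp becomes -12; next acc becomes -3; next res becomes 1; next at i=-2:; next res becomes 15; next at k=0:; next res becomes 2; next at k=1:; next res becomes -11; next at k=2:; next res becomes -24; next at i=-1:; next res becomes -360; next at k=0:; next res becomes -373; next at k=1:; next res becomes -386; next at k=2:; next res becomes -399; next at i=0:; next res becomes -5985; next at k=0:; next res becomes -5998; next at k=1:; next res becomes -6011; next at k=2:; next res becomes -6024; next at i=1:; next res becomes -90360; next at k=0:; next res becomes -90373; next at k=1:; next res becomes -90386; next at k=2:; next res becomes -90399; next at i=2:; next res becomes -1355985; next at k=0:; next res becomes -1355998; next at k=1:; next res becomes -1356011; next at k=2:; next res becomes -1356024; next val becomes 0; next at i=-2:; next val becomes -5; next at i=-1:; next val becomes -5; next acc becomes 5; next final value 125 — matching result 125.
Checked all 64 inputs in the declared domain: the outputs agree on every one.
verdict: equivalent


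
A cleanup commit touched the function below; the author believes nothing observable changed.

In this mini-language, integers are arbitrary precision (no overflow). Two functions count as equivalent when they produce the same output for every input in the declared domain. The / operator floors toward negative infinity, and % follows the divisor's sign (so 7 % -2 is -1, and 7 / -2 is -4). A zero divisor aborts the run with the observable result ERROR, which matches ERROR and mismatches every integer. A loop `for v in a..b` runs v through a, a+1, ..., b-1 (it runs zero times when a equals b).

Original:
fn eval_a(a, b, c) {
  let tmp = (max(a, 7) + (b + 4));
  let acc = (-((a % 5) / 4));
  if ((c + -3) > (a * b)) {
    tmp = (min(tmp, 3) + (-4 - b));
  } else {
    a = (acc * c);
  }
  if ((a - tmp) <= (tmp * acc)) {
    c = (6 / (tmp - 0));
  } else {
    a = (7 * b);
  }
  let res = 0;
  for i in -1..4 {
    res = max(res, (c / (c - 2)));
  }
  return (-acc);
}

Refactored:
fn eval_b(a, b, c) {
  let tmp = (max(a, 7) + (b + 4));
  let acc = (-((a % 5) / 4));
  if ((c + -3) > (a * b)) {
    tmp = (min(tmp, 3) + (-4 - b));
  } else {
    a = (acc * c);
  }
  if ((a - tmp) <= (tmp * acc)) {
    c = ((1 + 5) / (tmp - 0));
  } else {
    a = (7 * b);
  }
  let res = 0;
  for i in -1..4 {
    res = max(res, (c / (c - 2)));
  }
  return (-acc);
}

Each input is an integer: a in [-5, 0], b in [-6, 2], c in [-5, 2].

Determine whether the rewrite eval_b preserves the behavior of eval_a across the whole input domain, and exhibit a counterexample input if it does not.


Equivalent — the differences include arithmetic usage differs; constant usage differs, yet no declared input distinguishes the two.
As a probe, take a=-2, b=-3, c=2: eval_a runs tmp=8, then acc=0, then ((c + -3) > (a * b)) is false, then a=0, then ((a - tmp) <= (tmp * acc)) is true, then c=0, then res=0, then (i=-1), then res=0, then (i=0), then res=0, then (i=1), then res=0, then (i=2), then res=0, then (i=3), then res=0, then returns 0; eval_b runs tmp=8, then acc=0, then ((c + -3) > (a * b)) is false, then a=0, then ((a - tmp) <= (tmp * acc)) is true, then c=0, then res=0, then (i=-1), then res=0, then (i=0), then res=0, then (i=1), then res=0, then (i=2), then res=0, then (i=3), then res=0, then returns 0; both end at 0.
Sweeping the whole domain (432 inputs) finds no disagreement.
verdict: equivalent


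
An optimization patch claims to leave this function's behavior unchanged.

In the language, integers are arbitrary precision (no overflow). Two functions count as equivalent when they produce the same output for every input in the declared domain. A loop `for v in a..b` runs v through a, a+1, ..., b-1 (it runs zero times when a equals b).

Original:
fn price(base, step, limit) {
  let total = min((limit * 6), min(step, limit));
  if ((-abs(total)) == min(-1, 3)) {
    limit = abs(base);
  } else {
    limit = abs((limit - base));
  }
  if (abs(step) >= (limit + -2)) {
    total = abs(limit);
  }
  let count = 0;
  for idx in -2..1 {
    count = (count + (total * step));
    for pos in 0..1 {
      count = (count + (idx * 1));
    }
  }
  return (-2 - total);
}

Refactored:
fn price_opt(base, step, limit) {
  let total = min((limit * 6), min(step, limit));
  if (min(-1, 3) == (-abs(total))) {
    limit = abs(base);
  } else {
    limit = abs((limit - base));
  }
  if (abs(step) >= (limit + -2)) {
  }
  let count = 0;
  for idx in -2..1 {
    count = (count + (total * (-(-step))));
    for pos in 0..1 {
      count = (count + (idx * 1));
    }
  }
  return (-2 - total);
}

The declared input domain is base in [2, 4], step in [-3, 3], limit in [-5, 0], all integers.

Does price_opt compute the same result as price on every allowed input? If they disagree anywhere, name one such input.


The rewrite breaks on base=2, step=-3, limit=-3, where the results are -7 and 16.
price: total=-18, then ((-abs(total)) == min(-1, 3)) is false, then limit=5, then (abs(step) >= (limit + -2)) is true, then total=5, then count=0, then (idx=-2), then count=-15, then (pos=0), then count=-17, then (idx=-1), then count=-32, then (pos=0), then count=-33, then (idx=0), then count=-48, then (pos=0), then count=-48, then returns -7
price_opt: total=-18, then (min(-1, 3) == (-abs(total))) is false, then limit=5, then (abs(step) >= (limit + -2)) is true, then count=0, then (idx=-2), then count=54, then (pos=0), then count=52, then (idx=-1), then count=106, then (pos=0), then count=105, then (idx=0), then count=159, then (pos=0), then count=159, then returns 16
verdict: not equivalent; witness: base=2, step=-3, limit=-3


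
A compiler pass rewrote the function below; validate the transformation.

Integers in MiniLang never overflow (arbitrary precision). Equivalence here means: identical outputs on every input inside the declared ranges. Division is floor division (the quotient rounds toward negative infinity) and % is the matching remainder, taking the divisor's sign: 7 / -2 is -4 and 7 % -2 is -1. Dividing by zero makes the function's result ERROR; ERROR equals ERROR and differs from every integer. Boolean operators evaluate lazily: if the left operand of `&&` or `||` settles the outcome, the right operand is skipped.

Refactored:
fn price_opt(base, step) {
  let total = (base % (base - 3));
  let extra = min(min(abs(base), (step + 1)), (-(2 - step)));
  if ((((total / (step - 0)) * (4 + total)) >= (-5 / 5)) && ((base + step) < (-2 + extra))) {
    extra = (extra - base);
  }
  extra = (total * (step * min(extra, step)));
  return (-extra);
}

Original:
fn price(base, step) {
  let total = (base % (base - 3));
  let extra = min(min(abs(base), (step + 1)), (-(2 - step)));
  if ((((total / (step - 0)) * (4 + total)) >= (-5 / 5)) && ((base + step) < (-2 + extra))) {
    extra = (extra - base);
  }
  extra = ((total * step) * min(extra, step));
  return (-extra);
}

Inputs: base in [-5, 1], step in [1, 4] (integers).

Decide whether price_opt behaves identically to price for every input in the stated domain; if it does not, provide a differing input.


Comparing the listings, the differences include: same computation, different form.
Tracing base=0, step=3: price: total=0, then extra=0, then ((((total / (step - 0)) * (4 + total)) >= (-5 / 5)) && ((base + step) < (-2 + extra))) is false, then extra=0, then returns 0 | price_opt: total=0, then extra=0, then ((((total / (step - 0)) * (4 + total)) >= (-5 / 5)) && ((base + step) < (-2 + extra))) is false, then extra=0, then returns 0 — matching result 0.
Across all 28 domain points the two functions coincide.
verdict: equivalent


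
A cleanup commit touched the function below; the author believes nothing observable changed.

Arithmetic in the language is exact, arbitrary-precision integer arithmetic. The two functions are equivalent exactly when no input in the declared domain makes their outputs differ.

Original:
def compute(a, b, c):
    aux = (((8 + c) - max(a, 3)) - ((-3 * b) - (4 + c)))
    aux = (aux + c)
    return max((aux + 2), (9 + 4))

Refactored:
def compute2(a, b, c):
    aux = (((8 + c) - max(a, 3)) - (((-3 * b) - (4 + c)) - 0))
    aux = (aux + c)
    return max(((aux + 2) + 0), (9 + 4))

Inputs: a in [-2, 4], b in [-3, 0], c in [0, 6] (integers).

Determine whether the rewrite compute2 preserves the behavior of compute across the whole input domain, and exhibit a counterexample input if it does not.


This is a faithful refactor — arithmetic usage differs; also constant usage differs, but the computed results match everywhere.
Tracing a=4, b=-3, c=0: compute: aux becomes -1; next aux becomes -1; next final value 13 | compute2: aux becomes -1; next aux becomes -1; next final value 13 — matching result 13.
Every one of the 196 inputs gives matching results.
verdict: equivalent


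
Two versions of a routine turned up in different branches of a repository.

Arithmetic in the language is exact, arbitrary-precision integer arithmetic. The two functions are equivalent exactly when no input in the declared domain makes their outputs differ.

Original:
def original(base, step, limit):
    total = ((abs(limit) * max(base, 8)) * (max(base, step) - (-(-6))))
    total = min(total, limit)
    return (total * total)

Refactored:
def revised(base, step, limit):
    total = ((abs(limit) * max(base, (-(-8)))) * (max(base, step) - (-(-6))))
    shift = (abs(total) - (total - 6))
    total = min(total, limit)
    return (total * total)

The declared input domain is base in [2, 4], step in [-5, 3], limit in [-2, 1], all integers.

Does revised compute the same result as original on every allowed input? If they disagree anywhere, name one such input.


This is a faithful refactor — statement counts differ; local variable names differ; constant usage differs; min/max/abs usage differs; arithmetic usage differs, but the computed results match everywhere.
Tracing base=3, step=-3, limit=0: original: total = 0; total = 0; return 0 | revised: total = 0; shift = 6; total = 0; return 0 — matching result 0.
Checked all 108 inputs in the declared domain: the outputs agree on every one.
verdict: equivalent


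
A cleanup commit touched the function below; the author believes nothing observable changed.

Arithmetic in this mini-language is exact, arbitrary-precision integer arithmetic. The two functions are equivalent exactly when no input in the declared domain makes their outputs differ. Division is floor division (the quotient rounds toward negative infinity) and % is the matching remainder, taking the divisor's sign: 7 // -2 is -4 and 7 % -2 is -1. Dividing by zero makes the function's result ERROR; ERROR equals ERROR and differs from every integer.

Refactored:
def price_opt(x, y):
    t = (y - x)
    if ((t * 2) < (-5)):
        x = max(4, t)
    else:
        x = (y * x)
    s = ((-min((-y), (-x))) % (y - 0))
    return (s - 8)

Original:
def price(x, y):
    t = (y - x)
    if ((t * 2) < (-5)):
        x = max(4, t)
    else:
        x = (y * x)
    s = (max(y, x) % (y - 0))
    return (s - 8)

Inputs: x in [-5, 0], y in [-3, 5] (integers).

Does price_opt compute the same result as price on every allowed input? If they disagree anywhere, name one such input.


This is a faithful refactor — min/max/abs usage differs, but the computed results match everywhere.
One worked example (x=0, y=2) — price: t = 2; ((t * 2) < (-5)) -> false; x = 0; s = 0; return -8; price_opt: t = 2; ((t * 2) < (-5)) -> false; x = 0; s = 0; return -8; agreement on -8.
Sweeping the whole domain (54 inputs) finds no disagreement.
verdict: equivalent


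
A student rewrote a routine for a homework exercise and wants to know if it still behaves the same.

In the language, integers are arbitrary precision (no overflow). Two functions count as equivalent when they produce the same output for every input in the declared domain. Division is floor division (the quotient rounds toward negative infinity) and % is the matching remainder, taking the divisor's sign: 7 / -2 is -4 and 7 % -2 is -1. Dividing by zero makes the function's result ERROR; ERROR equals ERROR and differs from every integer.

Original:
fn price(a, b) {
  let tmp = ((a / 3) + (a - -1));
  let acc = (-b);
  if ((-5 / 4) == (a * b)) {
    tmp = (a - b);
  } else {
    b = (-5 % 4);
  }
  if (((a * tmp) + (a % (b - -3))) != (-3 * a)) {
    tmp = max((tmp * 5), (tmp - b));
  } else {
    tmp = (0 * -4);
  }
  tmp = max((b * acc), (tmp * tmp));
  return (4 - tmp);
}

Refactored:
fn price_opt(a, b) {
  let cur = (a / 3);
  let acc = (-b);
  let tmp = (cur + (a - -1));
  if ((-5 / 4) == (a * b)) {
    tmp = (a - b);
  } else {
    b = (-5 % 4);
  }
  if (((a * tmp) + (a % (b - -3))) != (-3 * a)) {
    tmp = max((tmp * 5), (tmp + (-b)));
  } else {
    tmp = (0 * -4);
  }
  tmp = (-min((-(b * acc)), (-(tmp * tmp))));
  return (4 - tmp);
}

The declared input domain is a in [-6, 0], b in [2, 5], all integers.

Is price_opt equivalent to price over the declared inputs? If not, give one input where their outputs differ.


Behavior is preserved: although arithmetic usage differs; and local variable names differ; and min/max/abs usage differs; and statement counts differ, the outputs never diverge.
Tracing a=-3, b=2: price: tmp becomes -3; next acc becomes -2; next ((-5 / 4) == (a * b)) evaluates to false; next b becomes 3; next (((a * tmp) + (a % (b - -3))) != (-3 * a)) evaluates to true; next tmp becomes -6; next tmp becomes 36; next final value -32 | price_opt: cur becomes -1; next acc becomes -2; next tmp becomes -3; next ((-5 / 4) == (a * b)) evaluates to false; next b becomes 3; next (((a * tmp) + (a % (b - -3))) != (-3 * a)) evaluates to true; next tmp becomes -6; next tmp becomes 36; next final value -32 — matching result -32.
Every one of the 28 inputs gives matching results.
verdict: equivalent


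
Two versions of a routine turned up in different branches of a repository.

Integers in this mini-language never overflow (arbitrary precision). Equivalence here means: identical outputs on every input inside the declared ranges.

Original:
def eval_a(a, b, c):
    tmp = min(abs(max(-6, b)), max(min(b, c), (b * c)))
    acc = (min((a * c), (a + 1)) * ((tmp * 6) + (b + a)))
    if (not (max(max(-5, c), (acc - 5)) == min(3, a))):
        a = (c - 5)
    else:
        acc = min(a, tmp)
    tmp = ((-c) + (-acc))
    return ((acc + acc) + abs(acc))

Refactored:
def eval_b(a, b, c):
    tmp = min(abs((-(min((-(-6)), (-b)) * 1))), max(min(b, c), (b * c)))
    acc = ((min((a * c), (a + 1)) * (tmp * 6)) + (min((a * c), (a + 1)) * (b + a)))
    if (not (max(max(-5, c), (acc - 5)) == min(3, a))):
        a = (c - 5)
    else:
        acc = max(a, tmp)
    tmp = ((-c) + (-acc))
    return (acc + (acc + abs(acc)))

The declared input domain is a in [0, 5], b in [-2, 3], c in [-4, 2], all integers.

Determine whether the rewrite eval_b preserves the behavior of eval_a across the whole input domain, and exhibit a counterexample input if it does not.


Evaluate both at a=1, b=-2, c=1.
eval_a: tmp becomes -2; next acc becomes -13; next (not (max(max(-5, c), (acc - 5)) == min(3, a))) evaluates to false; next acc becomes -2; next tmp becomes 1; next final value -2
eval_b: tmp becomes -2; next acc becomes -13; next (not (max(max(-5, c), (acc - 5)) == min(3, a))) evaluates to false; next acc becomes 1; next tmp becomes -2; next final value 3
-2 != 3, so the rewrite changes behavior.
verdict: not equivalent; witness: a=1, b=-2, c=1


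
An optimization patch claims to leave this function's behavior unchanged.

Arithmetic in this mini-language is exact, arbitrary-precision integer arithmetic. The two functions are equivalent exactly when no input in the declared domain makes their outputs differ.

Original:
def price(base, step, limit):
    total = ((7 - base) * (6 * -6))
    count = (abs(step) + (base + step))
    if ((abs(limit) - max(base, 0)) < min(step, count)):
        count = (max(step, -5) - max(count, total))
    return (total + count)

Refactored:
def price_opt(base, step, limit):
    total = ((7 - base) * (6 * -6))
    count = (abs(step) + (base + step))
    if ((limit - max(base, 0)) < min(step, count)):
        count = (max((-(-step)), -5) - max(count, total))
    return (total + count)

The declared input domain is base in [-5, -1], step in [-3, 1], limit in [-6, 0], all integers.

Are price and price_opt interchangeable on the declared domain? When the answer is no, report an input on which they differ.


Try base=-5, step=-3, limit=-6.
price: total=-432, then count=-5, then ((abs(limit) - max(base, 0)) < min(step, count)) is false, then returns -437
price_opt: total=-432, then count=-5, then ((limit - max(base, 0)) < min(step, count)) is true, then count=2, then returns -430
-437 against -430: the behavior changed.
verdict: not equivalent; witness: base=-5, step=-3, limit=-6


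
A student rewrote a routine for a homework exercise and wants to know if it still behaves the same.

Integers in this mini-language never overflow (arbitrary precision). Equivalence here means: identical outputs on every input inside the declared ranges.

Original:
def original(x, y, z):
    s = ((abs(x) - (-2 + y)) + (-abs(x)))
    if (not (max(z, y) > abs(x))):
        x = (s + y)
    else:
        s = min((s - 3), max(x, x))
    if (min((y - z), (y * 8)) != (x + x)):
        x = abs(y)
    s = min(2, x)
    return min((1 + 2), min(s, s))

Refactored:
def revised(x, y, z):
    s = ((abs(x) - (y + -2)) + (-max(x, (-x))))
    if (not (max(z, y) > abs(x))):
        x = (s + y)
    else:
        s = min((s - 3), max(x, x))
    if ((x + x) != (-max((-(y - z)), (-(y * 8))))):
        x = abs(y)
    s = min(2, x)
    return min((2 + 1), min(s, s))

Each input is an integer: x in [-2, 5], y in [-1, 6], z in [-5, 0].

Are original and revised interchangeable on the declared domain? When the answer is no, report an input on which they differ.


The two versions differ — the changes include min/max/abs usage differs.
Tracing x=5, y=6, z=0: original: s := -4 | (not (max(z, y) > abs(x))): false | s := -7 | (min((y - z), (y * 8)) != (x + x)): true | x := 6 | s := 2 | result 2 | revised: s := -4 | (not (max(z, y) > abs(x))): false | s := -7 | ((x + x) != (-max((-(y - z)), (-(y * 8))))): true | x := 6 | s := 2 | result 2 — matching result 2.
Checked all 384 inputs in the declared domain: the outputs agree on every one.
verdict: equivalent


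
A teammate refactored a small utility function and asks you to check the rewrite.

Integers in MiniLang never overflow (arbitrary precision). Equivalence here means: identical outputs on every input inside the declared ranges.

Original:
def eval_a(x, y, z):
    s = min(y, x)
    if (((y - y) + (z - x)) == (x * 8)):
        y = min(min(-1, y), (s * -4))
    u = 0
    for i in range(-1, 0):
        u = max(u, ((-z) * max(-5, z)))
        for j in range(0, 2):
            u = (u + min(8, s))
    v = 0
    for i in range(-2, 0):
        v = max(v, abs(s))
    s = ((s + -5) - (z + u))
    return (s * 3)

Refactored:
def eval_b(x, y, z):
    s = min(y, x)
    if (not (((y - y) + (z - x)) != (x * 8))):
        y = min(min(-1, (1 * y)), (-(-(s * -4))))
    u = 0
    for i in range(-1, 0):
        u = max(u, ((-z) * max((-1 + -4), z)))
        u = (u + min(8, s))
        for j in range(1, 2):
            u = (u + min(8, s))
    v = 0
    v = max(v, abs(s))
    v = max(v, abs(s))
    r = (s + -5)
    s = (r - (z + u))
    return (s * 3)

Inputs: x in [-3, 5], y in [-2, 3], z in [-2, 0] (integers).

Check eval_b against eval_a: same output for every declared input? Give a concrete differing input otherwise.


Side by side, the visible changes include: arithmetic usage differs, and comparison usage differs, and constant usage differs, and statement counts differ, and loop structure differs, and boolean connective usage differs, and min/max/abs usage differs, and local variable names differ.
Tracing x=-3, y=-1, z=0: eval_a: s := -3 | (((y - y) + (z - x)) == (x * 8)): false | u := 0 | iter i=-1: | u := 0 | iter j=0: | u := -3 | iter j=1: | u := -6 | v := 0 | iter i=-2: | v := 3 | iter i=-1: | v := 3 | s := -2 | result -6 | eval_b: s := -3 | (not (((y - y) + (z - x)) != (x * 8))): false | u := 0 | iter i=-1: | u := 0 | u := -3 | iter j=1: | u := -6 | v := 0 | v := 3 | v := 3 | r := -8 | s := -2 | result -6 — matching result -6.
Every one of the 162 inputs gives matching results.
verdict: equivalent


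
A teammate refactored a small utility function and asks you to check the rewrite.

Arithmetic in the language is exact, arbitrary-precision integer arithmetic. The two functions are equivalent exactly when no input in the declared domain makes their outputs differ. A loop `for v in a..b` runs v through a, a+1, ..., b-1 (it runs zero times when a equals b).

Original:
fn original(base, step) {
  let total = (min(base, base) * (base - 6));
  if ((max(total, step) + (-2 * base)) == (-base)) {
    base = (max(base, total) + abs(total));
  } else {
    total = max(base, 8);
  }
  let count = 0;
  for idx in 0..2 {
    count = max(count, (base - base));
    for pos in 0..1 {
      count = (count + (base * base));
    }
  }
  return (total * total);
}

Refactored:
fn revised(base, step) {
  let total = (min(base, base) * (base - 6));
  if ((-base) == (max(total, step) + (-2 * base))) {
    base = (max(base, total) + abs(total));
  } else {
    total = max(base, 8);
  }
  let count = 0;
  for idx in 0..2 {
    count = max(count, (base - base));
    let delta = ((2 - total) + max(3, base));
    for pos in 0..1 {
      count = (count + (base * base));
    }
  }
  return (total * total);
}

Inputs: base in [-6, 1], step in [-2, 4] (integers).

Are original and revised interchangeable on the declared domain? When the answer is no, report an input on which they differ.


Although local variable names differ; and constant usage differs; and arithmetic usage differs; and statement counts differ; and min/max/abs usage differs, 56/56 inputs agree.
verdict: equivalent


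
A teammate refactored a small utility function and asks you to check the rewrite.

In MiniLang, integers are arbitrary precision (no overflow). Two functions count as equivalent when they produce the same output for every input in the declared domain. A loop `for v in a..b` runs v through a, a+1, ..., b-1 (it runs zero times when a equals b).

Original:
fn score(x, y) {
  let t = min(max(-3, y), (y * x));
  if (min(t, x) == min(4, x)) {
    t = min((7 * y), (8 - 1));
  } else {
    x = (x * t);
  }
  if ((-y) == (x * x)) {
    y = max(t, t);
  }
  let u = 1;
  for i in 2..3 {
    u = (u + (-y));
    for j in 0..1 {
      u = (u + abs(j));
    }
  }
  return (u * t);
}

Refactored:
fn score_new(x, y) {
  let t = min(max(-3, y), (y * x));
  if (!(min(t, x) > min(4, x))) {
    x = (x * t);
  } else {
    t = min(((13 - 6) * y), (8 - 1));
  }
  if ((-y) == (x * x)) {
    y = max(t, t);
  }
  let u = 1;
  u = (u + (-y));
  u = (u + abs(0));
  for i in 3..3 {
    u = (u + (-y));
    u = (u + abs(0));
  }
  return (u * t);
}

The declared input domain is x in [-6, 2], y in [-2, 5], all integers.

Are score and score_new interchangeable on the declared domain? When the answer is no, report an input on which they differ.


Take x=-6, y=-2.
score: t becomes -2; next (min(t, x) == min(4, x)) evaluates to true; next t becomes -14; next ((-y) == (x * x)) evaluates to false; next u becomes 1; next at i=2:; next u becomes 3; next at j=0:; next u becomes 3; next final value -42
score_new: t becomes -2; next (!(min(t, x) > min(4, x))) evaluates to true; next x becomes 12; next ((-y) == (x * x)) evaluates to false; next u becomes 1; next u becomes 3; next u becomes 3; next i never enters its loop body; next final value -6
-42 vs -6 — the two versions disagree here.
verdict: not equivalent; witness: x=-6, y=-2
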